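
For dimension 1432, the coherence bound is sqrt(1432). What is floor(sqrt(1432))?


37^2 = 1369 <= 1432 < 1444 = 38^2, so 37 <= sqrt(1432) < 38.
floor(sqrt(1432)) = 37.

37


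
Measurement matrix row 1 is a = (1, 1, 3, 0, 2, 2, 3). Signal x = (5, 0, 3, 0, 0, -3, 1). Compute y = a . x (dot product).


Non-zero terms: ['1*5', '3*3', '2*-3', '3*1']
Products: [5, 9, -6, 3]
y = sum = 11.

11


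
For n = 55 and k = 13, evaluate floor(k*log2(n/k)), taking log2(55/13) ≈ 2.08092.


log2(n/k) = log2(55/13) ≈ 2.08092.
k*log2(n/k) ≈ 13*2.08092 = 27.05196.
floor(27.05196) = 27.

27


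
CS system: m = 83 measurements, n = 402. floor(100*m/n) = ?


100*m/n = 100*83/402 ≈ 20.6468.
floor = 20.

20


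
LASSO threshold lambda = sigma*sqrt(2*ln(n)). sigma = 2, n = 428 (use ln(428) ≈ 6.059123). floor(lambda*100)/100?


ln(428) ≈ 6.059123.
2*ln(n) ≈ 12.118246.
sqrt(2*ln(n)) ≈ sqrt(12.118246) ≈ 3.481127.
lambda ≈ 2*3.481127 = 6.962254.
floor(lambda*100)/100 = 6.96.

6.96


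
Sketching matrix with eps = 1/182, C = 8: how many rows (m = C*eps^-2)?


1/eps = 182.
(1/eps)^2 = 33124.
m = 8*33124 = 264992.

264992


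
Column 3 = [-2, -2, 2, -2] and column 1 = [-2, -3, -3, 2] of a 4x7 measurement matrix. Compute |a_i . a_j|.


Inner product: -2*-2 + -2*-3 + 2*-3 + -2*2
Products: [4, 6, -6, -4]
Sum = 0.
|dot| = 0.

0


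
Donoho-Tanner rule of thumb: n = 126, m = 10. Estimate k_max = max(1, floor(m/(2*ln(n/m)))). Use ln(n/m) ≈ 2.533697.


n/m = 126/10 = 63/5.
ln(n/m) ≈ 2.533697.
2*ln(n/m) ≈ 5.067394.
m/(2*ln(n/m)) ≈ 10/5.067394 ≈ 1.9734.
floor = 1.
k_max = max(1, 1) = 1.

1


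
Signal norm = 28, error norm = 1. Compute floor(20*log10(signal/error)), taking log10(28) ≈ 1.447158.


||x||/||e|| = 28/1 = 28.
log10(28) ≈ 1.447158.
20*log10(||x||/||e||) ≈ 20*1.447158 = 28.94316.
floor(28.94316) = 28.

28


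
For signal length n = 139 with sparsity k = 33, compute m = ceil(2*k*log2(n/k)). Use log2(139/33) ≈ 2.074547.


log2(n/k) = log2(139/33) ≈ 2.074547.
2*k*log2(n/k) ≈ 2*33*2.074547 = 136.920102.
m = ceil(136.920102) = 137.

137


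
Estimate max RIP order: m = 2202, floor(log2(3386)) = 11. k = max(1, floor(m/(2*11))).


floor(log2(3386)) = 11.
2*11 = 22.
m/(2*floor(log2(n))) = 2202/22 ≈ 100.0909.
floor = 100.
k = max(1, 100) = 100.

100


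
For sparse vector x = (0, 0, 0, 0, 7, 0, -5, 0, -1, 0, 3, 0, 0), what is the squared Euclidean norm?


Non-zero entries: [(4, 7), (6, -5), (8, -1), (10, 3)]
Squares: [49, 25, 1, 9]
||x||_2^2 = sum = 84.

84


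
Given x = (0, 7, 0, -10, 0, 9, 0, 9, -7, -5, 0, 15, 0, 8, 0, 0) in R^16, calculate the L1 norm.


Non-zero entries: [(1, 7), (3, -10), (5, 9), (7, 9), (8, -7), (9, -5), (11, 15), (13, 8)]
Absolute values: [7, 10, 9, 9, 7, 5, 15, 8]
||x||_1 = sum = 70.

70


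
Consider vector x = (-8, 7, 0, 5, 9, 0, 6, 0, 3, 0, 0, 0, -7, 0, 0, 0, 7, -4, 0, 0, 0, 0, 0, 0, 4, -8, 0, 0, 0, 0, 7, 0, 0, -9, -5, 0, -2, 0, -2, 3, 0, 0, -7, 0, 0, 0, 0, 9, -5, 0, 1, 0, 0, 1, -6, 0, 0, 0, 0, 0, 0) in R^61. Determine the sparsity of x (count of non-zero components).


Non-zero positions: [0, 1, 3, 4, 6, 8, 12, 16, 17, 24, 25, 30, 33, 34, 36, 38, 39, 42, 47, 48, 50, 53, 54].
Sparsity = 23.

23


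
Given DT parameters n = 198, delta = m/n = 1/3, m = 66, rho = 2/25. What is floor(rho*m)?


m = 1/3*198 = 66.
rho = 2/25.
rho*m = 2/25*66 = 5.28.
k = floor(5.28) = 5.

5


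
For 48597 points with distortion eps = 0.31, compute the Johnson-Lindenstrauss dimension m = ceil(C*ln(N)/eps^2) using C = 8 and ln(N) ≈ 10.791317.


ln(48597) ≈ 10.791317.
eps^2 = 0.31^2 = 0.0961.
C*ln(N)/eps^2 ≈ 8*10.791317/0.0961 ≈ 898.3406.
m = ceil(898.3406) = 899.

899


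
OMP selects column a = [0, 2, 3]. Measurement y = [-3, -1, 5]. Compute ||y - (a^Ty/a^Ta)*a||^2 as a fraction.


a^T a = 13.
a^T y = 13.
coeff = 13/13 = 1.
||r||^2 = 22.

22


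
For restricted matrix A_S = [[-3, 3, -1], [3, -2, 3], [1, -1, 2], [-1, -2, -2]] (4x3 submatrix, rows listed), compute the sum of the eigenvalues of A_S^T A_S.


Sum of eigenvalues of A_S^T A_S = trace(A_S^T A_S) = sum of squared column norms of A_S.
A_S^T A_S diagonal: [20, 18, 18].
trace = 20 + 18 + 18 = 56.

56


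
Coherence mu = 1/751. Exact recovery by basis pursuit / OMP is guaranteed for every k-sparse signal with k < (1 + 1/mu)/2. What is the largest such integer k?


1/mu = 751.
1 + 1/mu = 752.
(1 + 1/mu)/2 = 376 is an integer and the inequality is strict, so k_max = 376 - 1 = 375.

375


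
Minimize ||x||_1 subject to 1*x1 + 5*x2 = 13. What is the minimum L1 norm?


Axis intercepts:
  x1 = 13, x2 = 0: L1 = 13
  x1 = 0, x2 = 13/5: L1 = 13/5
x* = (0, 13/5)
||x*||_1 = 13/5.

13/5


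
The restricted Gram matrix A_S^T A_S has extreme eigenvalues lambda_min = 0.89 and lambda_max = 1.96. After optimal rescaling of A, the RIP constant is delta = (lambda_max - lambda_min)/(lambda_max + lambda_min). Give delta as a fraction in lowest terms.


lambda_max - lambda_min = 1.96 - 0.89 = 1.07.
lambda_max + lambda_min = 1.96 + 0.89 = 2.85.
delta = 1.07/2.85 = 107/285.

107/285


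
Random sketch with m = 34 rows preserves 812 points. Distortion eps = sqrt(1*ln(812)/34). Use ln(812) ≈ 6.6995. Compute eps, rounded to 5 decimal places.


ln(812) ≈ 6.6995.
1*ln(N)/m ≈ 1*6.6995/34 ≈ 0.19704412.
eps = sqrt(0.19704412) ≈ 0.4438965 ≈ 0.44390.

0.44390


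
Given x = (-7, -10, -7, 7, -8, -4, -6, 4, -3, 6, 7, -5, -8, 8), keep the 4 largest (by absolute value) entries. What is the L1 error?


Sorted |x_i| descending: [10, 8, 8, 8, 7, 7, 7, 7, 6, 6, 5, 4, 4, 3]
Keep top 4: [10, 8, 8, 8]
Tail entries: [7, 7, 7, 7, 6, 6, 5, 4, 4, 3]
L1 error = sum of tail = 56.

56


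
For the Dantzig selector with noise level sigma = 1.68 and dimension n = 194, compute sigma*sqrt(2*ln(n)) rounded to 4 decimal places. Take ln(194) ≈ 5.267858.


ln(194) ≈ 5.267858.
2*ln(n) ≈ 10.535716.
sqrt(2*ln(n)) ≈ sqrt(10.535716) ≈ 3.245877.
threshold ≈ 1.68*3.245877 = 5.45307336 ≈ 5.4531.

5.4531


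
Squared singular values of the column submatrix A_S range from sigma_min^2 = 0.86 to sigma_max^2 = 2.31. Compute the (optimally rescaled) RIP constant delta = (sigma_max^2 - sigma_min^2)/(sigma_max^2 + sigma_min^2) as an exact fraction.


lambda_max - lambda_min = 2.31 - 0.86 = 1.45.
lambda_max + lambda_min = 2.31 + 0.86 = 3.17.
delta = 1.45/3.17 = 145/317.

145/317


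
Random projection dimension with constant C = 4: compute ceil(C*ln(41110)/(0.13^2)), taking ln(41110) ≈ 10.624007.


ln(41110) ≈ 10.624007.
eps^2 = 0.13^2 = 0.0169.
C*ln(N)/eps^2 ≈ 4*10.624007/0.0169 ≈ 2514.5579.
m = ceil(2514.5579) = 2515.

2515


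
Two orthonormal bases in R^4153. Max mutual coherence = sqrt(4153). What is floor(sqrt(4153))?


64^2 = 4096 <= 4153 < 4225 = 65^2, so 64 <= sqrt(4153) < 65.
floor(sqrt(4153)) = 64.

64


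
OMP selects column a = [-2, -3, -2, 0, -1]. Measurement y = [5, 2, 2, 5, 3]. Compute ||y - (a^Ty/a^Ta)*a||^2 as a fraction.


a^T a = 18.
a^T y = -23.
coeff = -23/18 = -23/18.
||r||^2 = 677/18.

677/18


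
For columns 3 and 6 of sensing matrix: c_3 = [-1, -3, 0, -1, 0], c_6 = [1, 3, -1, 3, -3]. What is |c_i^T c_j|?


Inner product: -1*1 + -3*3 + 0*-1 + -1*3 + 0*-3
Products: [-1, -9, 0, -3, 0]
Sum = -13.
|dot| = 13.

13


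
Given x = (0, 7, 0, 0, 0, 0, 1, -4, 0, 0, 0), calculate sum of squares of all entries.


Non-zero entries: [(1, 7), (6, 1), (7, -4)]
Squares: [49, 1, 16]
||x||_2^2 = sum = 66.

66


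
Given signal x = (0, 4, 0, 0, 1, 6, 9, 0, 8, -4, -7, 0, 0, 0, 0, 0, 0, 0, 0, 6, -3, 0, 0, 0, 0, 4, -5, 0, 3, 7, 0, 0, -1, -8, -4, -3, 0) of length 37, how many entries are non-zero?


Non-zero positions: [1, 4, 5, 6, 8, 9, 10, 19, 20, 25, 26, 28, 29, 32, 33, 34, 35].
Sparsity = 17.

17


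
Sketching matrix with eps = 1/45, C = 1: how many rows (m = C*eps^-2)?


1/eps = 45.
(1/eps)^2 = 2025.
m = 1*2025 = 2025.

2025


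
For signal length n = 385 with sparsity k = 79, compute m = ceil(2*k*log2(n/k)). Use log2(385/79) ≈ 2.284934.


log2(n/k) = log2(385/79) ≈ 2.284934.
2*k*log2(n/k) ≈ 2*79*2.284934 = 361.019572.
m = ceil(361.019572) = 362.

362


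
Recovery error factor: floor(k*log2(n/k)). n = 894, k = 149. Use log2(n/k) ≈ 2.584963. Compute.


log2(n/k) = log2(894/149) ≈ 2.584963.
k*log2(n/k) ≈ 149*2.584963 = 385.159487.
floor(385.159487) = 385.

385


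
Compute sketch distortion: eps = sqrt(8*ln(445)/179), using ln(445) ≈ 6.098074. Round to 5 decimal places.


ln(445) ≈ 6.098074.
8*ln(N)/m ≈ 8*6.098074/179 ≈ 0.27253962.
eps = sqrt(0.27253962) ≈ 0.5220533 ≈ 0.52205.

0.52205


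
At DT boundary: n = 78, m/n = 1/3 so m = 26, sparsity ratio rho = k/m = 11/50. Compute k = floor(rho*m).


m = 1/3*78 = 26.
rho = 11/50.
rho*m = 11/50*26 = 5.72.
k = floor(5.72) = 5.

5


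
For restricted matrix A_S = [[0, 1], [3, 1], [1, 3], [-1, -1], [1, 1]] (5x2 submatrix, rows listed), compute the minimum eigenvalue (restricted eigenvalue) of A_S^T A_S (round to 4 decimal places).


A_S^T A_S = [[12, 8], [8, 13]].
trace = 25.
det = 92.
disc = trace^2 - 4*det = 625 - 4*92 = 257.
sqrt(257) ≈ 16.031220.
lam_min = (25 - sqrt(257))/2 ≈ (25 - 16.031220)/2 = 4.48439 ≈ 4.4844.

4.4844


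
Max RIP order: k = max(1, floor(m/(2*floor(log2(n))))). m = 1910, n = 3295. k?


floor(log2(3295)) = 11.
2*11 = 22.
m/(2*floor(log2(n))) = 1910/22 ≈ 86.8182.
floor = 86.
k = max(1, 86) = 86.

86


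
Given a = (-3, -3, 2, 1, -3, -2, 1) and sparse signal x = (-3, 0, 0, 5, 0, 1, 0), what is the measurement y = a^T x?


Non-zero terms: ['-3*-3', '1*5', '-2*1']
Products: [9, 5, -2]
y = sum = 12.

12


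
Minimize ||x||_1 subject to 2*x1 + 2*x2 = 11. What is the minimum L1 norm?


Axis intercepts:
  x1 = 11/2, x2 = 0: L1 = 11/2
  x1 = 0, x2 = 11/2: L1 = 11/2
x* = (11/2, 0)
||x*||_1 = 11/2.

11/2


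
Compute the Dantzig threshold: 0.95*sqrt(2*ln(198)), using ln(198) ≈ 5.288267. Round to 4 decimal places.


ln(198) ≈ 5.288267.
2*ln(n) ≈ 10.576534.
sqrt(2*ln(n)) ≈ sqrt(10.576534) ≈ 3.252158.
threshold ≈ 0.95*3.252158 = 3.0895501 ≈ 3.0896.

3.0896


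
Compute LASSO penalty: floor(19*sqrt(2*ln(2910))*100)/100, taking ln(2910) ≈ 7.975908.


ln(2910) ≈ 7.975908.
2*ln(n) ≈ 15.951816.
sqrt(2*ln(n)) ≈ sqrt(15.951816) ≈ 3.993972.
lambda ≈ 19*3.993972 = 75.885468.
floor(lambda*100)/100 = 75.88.

75.88


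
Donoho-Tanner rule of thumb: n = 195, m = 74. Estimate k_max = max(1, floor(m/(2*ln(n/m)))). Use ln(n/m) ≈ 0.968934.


n/m = 195/74.
ln(n/m) ≈ 0.968934.
2*ln(n/m) ≈ 1.937868.
m/(2*ln(n/m)) ≈ 74/1.937868 ≈ 38.1863.
floor = 38.
k_max = max(1, 38) = 38.

38


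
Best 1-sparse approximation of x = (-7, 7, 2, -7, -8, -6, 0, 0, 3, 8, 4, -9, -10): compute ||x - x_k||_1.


Sorted |x_i| descending: [10, 9, 8, 8, 7, 7, 7, 6, 4, 3, 2, 0, 0]
Keep top 1: [10]
Tail entries: [9, 8, 8, 7, 7, 7, 6, 4, 3, 2, 0, 0]
L1 error = sum of tail = 61.

61


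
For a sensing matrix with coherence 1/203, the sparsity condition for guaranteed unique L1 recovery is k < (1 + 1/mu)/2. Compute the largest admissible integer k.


1/mu = 203.
1 + 1/mu = 204.
(1 + 1/mu)/2 = 102 is an integer and the inequality is strict, so k_max = 102 - 1 = 101.

101


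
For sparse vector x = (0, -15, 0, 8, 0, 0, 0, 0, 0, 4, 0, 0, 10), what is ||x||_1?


Non-zero entries: [(1, -15), (3, 8), (9, 4), (12, 10)]
Absolute values: [15, 8, 4, 10]
||x||_1 = sum = 37.

37


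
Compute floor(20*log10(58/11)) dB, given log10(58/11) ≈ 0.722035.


||x||/||e|| = 58/11.
log10(58/11) ≈ 0.722035.
20*log10(||x||/||e||) ≈ 20*0.722035 = 14.4407.
floor(14.4407) = 14.

14


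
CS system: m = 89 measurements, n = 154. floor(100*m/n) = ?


100*m/n = 100*89/154 ≈ 57.7922.
floor = 57.

57


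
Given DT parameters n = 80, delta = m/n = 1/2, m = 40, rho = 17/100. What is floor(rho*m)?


m = 1/2*80 = 40.
rho = 17/100.
rho*m = 17/100*40 = 6.8.
k = floor(6.8) = 6.

6


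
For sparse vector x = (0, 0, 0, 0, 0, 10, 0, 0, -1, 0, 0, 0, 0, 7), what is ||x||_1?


Non-zero entries: [(5, 10), (8, -1), (13, 7)]
Absolute values: [10, 1, 7]
||x||_1 = sum = 18.

18


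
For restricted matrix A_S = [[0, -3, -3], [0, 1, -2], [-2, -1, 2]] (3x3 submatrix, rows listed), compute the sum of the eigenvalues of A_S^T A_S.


Sum of eigenvalues of A_S^T A_S = trace(A_S^T A_S) = sum of squared column norms of A_S.
A_S^T A_S diagonal: [4, 11, 17].
trace = 4 + 11 + 17 = 32.

32


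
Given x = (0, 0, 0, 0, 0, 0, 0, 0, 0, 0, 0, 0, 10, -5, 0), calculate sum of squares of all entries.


Non-zero entries: [(12, 10), (13, -5)]
Squares: [100, 25]
||x||_2^2 = sum = 125.

125


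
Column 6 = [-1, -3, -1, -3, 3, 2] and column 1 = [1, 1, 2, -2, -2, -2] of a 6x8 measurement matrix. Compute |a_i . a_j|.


Inner product: -1*1 + -3*1 + -1*2 + -3*-2 + 3*-2 + 2*-2
Products: [-1, -3, -2, 6, -6, -4]
Sum = -10.
|dot| = 10.

10


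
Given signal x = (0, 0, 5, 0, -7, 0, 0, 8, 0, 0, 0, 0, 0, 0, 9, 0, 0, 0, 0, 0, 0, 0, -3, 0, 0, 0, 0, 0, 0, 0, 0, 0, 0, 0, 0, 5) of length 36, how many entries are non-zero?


Non-zero positions: [2, 4, 7, 14, 22, 35].
Sparsity = 6.

6


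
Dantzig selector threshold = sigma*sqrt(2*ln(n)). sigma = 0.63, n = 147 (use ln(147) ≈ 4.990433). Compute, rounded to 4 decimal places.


ln(147) ≈ 4.990433.
2*ln(n) ≈ 9.980866.
sqrt(2*ln(n)) ≈ sqrt(9.980866) ≈ 3.159251.
threshold ≈ 0.63*3.159251 = 1.99032813 ≈ 1.9903.

1.9903


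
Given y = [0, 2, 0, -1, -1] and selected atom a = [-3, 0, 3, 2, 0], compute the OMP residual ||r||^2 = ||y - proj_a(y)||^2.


a^T a = 22.
a^T y = -2.
coeff = -2/22 = -1/11.
||r||^2 = 64/11.

64/11


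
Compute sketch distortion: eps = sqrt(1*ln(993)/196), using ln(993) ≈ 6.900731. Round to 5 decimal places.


ln(993) ≈ 6.900731.
1*ln(N)/m ≈ 1*6.900731/196 ≈ 0.03520781.
eps = sqrt(0.03520781) ≈ 0.1876374 ≈ 0.18764.

0.18764


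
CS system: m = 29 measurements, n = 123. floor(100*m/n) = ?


100*m/n = 100*29/123 ≈ 23.5772.
floor = 23.

23


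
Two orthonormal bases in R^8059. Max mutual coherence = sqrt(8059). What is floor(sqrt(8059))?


89^2 = 7921 <= 8059 < 8100 = 90^2, so 89 <= sqrt(8059) < 90.
floor(sqrt(8059)) = 89.

89


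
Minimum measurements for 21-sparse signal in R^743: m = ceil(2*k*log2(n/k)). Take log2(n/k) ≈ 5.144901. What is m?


log2(n/k) = log2(743/21) ≈ 5.144901.
2*k*log2(n/k) ≈ 2*21*5.144901 = 216.085842.
m = ceil(216.085842) = 217.

217


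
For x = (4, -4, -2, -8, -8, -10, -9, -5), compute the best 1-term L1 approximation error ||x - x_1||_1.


Sorted |x_i| descending: [10, 9, 8, 8, 5, 4, 4, 2]
Keep top 1: [10]
Tail entries: [9, 8, 8, 5, 4, 4, 2]
L1 error = sum of tail = 40.

40


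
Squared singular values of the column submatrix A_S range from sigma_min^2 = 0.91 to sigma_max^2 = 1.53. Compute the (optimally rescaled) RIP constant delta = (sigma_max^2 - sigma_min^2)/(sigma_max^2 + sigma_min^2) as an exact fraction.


lambda_max - lambda_min = 1.53 - 0.91 = 0.62.
lambda_max + lambda_min = 1.53 + 0.91 = 2.44.
delta = 0.62/2.44 = 62/244 = 31/122.

31/122


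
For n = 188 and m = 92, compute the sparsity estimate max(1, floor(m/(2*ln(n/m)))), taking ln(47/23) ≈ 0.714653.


n/m = 188/92 = 47/23.
ln(n/m) ≈ 0.714653.
2*ln(n/m) ≈ 1.429306.
m/(2*ln(n/m)) ≈ 92/1.429306 ≈ 64.3669.
floor = 64.
k_max = max(1, 64) = 64.

64


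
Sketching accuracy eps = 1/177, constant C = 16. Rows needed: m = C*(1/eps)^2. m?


1/eps = 177.
(1/eps)^2 = 31329.
m = 16*31329 = 501264.

501264


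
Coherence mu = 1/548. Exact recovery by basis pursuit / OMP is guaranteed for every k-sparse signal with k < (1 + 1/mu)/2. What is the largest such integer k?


1/mu = 548.
1 + 1/mu = 549.
(1 + 1/mu)/2 = 274.5 is not an integer, so k_max = floor(274.5) = 274.

274


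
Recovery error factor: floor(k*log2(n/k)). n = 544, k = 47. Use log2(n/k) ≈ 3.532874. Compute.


log2(n/k) = log2(544/47) ≈ 3.532874.
k*log2(n/k) ≈ 47*3.532874 = 166.045078.
floor(166.045078) = 166.

166


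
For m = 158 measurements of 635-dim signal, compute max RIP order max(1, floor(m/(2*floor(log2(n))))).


floor(log2(635)) = 9.
2*9 = 18.
m/(2*floor(log2(n))) = 158/18 ≈ 8.7778.
floor = 8.
k = max(1, 8) = 8.

8


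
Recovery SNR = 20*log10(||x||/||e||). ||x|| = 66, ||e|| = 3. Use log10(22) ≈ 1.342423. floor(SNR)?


||x||/||e|| = 66/3 = 22.
log10(22) ≈ 1.342423.
20*log10(||x||/||e||) ≈ 20*1.342423 = 26.84846.
floor(26.84846) = 26.

26


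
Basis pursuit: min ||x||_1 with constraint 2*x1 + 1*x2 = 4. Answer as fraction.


Axis intercepts:
  x1 = 2, x2 = 0: L1 = 2
  x1 = 0, x2 = 4: L1 = 4
x* = (2, 0)
||x*||_1 = 2.

2


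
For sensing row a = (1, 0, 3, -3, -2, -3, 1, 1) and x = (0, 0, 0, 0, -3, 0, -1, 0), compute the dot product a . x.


Non-zero terms: ['-2*-3', '1*-1']
Products: [6, -1]
y = sum = 5.

5


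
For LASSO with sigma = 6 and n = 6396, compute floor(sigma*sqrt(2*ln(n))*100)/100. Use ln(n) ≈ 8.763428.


ln(6396) ≈ 8.763428.
2*ln(n) ≈ 17.526856.
sqrt(2*ln(n)) ≈ sqrt(17.526856) ≈ 4.186509.
lambda ≈ 6*4.186509 = 25.119054.
floor(lambda*100)/100 = 25.11.

25.11


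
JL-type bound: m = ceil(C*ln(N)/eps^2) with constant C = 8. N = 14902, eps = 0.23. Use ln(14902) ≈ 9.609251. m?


ln(14902) ≈ 9.609251.
eps^2 = 0.23^2 = 0.0529.
C*ln(N)/eps^2 ≈ 8*9.609251/0.0529 ≈ 1453.1949.
m = ceil(1453.1949) = 1454.

1454


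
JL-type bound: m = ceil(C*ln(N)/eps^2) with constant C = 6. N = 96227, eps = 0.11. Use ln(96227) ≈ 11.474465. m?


ln(96227) ≈ 11.474465.
eps^2 = 0.11^2 = 0.0121.
C*ln(N)/eps^2 ≈ 6*11.474465/0.0121 ≈ 5689.8174.
m = ceil(5689.8174) = 5690.

5690


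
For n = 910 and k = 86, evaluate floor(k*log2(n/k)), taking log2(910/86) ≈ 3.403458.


log2(n/k) = log2(910/86) ≈ 3.403458.
k*log2(n/k) ≈ 86*3.403458 = 292.697388.
floor(292.697388) = 292.

292


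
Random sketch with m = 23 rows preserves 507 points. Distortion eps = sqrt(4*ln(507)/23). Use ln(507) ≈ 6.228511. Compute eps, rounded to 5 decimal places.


ln(507) ≈ 6.228511.
4*ln(N)/m ≈ 4*6.228511/23 ≈ 1.0832193.
eps = sqrt(1.0832193) ≈ 1.0407782 ≈ 1.04078.

1.04078


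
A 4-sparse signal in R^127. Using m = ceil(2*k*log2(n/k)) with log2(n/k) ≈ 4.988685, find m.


log2(n/k) = log2(127/4) ≈ 4.988685.
2*k*log2(n/k) ≈ 2*4*4.988685 = 39.90948.
m = ceil(39.90948) = 40.

40


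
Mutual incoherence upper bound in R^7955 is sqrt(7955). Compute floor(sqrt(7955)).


89^2 = 7921 <= 7955 < 8100 = 90^2, so 89 <= sqrt(7955) < 90.
floor(sqrt(7955)) = 89.

89


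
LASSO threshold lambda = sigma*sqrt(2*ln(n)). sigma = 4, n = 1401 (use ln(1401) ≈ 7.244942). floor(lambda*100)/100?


ln(1401) ≈ 7.244942.
2*ln(n) ≈ 14.489884.
sqrt(2*ln(n)) ≈ sqrt(14.489884) ≈ 3.806558.
lambda ≈ 4*3.806558 = 15.226232.
floor(lambda*100)/100 = 15.22.

15.22


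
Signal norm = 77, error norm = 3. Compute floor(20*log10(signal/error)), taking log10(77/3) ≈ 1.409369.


||x||/||e|| = 77/3.
log10(77/3) ≈ 1.409369.
20*log10(||x||/||e||) ≈ 20*1.409369 = 28.18738.
floor(28.18738) = 28.

28


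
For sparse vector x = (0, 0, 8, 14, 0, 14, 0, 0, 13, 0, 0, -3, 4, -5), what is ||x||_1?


Non-zero entries: [(2, 8), (3, 14), (5, 14), (8, 13), (11, -3), (12, 4), (13, -5)]
Absolute values: [8, 14, 14, 13, 3, 4, 5]
||x||_1 = sum = 61.

61


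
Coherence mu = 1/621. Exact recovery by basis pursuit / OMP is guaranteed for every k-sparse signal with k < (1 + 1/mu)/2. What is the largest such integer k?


1/mu = 621.
1 + 1/mu = 622.
(1 + 1/mu)/2 = 311 is an integer and the inequality is strict, so k_max = 311 - 1 = 310.

310


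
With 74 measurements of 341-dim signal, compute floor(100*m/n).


100*m/n = 100*74/341 ≈ 21.7009.
floor = 21.

21


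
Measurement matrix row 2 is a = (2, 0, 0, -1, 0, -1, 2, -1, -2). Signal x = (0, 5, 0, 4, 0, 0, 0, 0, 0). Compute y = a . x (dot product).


Non-zero terms: ['0*5', '-1*4']
Products: [0, -4]
y = sum = -4.

-4


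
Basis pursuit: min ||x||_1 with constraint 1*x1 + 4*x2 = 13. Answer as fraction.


Axis intercepts:
  x1 = 13, x2 = 0: L1 = 13
  x1 = 0, x2 = 13/4: L1 = 13/4
x* = (0, 13/4)
||x*||_1 = 13/4.

13/4


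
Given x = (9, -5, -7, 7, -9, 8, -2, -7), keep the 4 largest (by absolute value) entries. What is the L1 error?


Sorted |x_i| descending: [9, 9, 8, 7, 7, 7, 5, 2]
Keep top 4: [9, 9, 8, 7]
Tail entries: [7, 7, 5, 2]
L1 error = sum of tail = 21.

21


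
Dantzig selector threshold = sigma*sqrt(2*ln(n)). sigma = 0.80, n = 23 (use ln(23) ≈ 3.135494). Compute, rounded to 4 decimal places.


ln(23) ≈ 3.135494.
2*ln(n) ≈ 6.270988.
sqrt(2*ln(n)) ≈ sqrt(6.270988) ≈ 2.504194.
threshold ≈ 0.80*2.504194 = 2.0033552 ≈ 2.0034.

2.0034


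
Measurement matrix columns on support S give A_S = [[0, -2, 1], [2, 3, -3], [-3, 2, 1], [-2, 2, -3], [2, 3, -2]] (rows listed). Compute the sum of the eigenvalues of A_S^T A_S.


Sum of eigenvalues of A_S^T A_S = trace(A_S^T A_S) = sum of squared column norms of A_S.
A_S^T A_S diagonal: [21, 30, 24].
trace = 21 + 30 + 24 = 75.

75


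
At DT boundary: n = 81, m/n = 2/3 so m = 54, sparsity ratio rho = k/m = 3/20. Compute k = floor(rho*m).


m = 2/3*81 = 54.
rho = 3/20.
rho*m = 3/20*54 = 8.1.
k = floor(8.1) = 8.

8


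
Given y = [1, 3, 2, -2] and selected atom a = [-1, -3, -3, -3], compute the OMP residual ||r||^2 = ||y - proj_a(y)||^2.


a^T a = 28.
a^T y = -10.
coeff = -10/28 = -5/14.
||r||^2 = 101/7.

101/7


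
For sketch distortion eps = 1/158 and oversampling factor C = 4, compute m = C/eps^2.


1/eps = 158.
(1/eps)^2 = 24964.
m = 4*24964 = 99856.

99856


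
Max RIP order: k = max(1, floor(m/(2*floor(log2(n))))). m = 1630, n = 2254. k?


floor(log2(2254)) = 11.
2*11 = 22.
m/(2*floor(log2(n))) = 1630/22 ≈ 74.0909.
floor = 74.
k = max(1, 74) = 74.

74


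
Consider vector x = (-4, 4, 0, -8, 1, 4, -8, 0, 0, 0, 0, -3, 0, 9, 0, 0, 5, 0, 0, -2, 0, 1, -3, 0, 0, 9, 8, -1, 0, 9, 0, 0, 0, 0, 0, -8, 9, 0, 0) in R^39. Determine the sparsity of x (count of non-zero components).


Non-zero positions: [0, 1, 3, 4, 5, 6, 11, 13, 16, 19, 21, 22, 25, 26, 27, 29, 35, 36].
Sparsity = 18.

18


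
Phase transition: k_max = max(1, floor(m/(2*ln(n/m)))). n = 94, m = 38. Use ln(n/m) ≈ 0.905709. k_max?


n/m = 94/38 = 47/19.
ln(n/m) ≈ 0.905709.
2*ln(n/m) ≈ 1.811418.
m/(2*ln(n/m)) ≈ 38/1.811418 ≈ 20.978.
floor = 20.
k_max = max(1, 20) = 20.

20


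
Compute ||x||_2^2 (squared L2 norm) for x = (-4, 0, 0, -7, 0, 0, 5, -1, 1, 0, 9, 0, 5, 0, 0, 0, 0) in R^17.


Non-zero entries: [(0, -4), (3, -7), (6, 5), (7, -1), (8, 1), (10, 9), (12, 5)]
Squares: [16, 49, 25, 1, 1, 81, 25]
||x||_2^2 = sum = 198.

198


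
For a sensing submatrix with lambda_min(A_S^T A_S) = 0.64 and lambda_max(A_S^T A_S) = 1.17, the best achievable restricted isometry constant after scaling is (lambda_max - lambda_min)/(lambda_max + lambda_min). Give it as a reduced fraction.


lambda_max - lambda_min = 1.17 - 0.64 = 0.53.
lambda_max + lambda_min = 1.17 + 0.64 = 1.81.
delta = 0.53/1.81 = 53/181.

53/181


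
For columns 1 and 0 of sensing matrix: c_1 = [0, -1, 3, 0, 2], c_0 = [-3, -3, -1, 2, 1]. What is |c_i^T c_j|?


Inner product: 0*-3 + -1*-3 + 3*-1 + 0*2 + 2*1
Products: [0, 3, -3, 0, 2]
Sum = 2.
|dot| = 2.

2


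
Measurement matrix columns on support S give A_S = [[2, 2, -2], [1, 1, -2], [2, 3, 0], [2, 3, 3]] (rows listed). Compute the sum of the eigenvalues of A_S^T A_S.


Sum of eigenvalues of A_S^T A_S = trace(A_S^T A_S) = sum of squared column norms of A_S.
A_S^T A_S diagonal: [13, 23, 17].
trace = 13 + 23 + 17 = 53.

53


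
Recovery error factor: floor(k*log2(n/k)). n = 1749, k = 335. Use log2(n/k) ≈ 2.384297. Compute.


log2(n/k) = log2(1749/335) ≈ 2.384297.
k*log2(n/k) ≈ 335*2.384297 = 798.739495.
floor(798.739495) = 798.

798


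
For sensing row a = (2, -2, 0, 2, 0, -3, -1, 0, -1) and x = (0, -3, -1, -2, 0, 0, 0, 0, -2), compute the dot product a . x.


Non-zero terms: ['-2*-3', '0*-1', '2*-2', '-1*-2']
Products: [6, 0, -4, 2]
y = sum = 4.

4


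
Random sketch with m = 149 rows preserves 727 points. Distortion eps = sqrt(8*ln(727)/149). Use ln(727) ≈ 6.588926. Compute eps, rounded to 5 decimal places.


ln(727) ≈ 6.588926.
8*ln(N)/m ≈ 8*6.588926/149 ≈ 0.35376784.
eps = sqrt(0.35376784) ≈ 0.5947839 ≈ 0.59478.

0.59478


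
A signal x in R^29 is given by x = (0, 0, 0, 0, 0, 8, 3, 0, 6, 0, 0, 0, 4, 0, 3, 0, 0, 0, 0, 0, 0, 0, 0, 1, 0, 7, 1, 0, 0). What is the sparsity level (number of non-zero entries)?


Non-zero positions: [5, 6, 8, 12, 14, 23, 25, 26].
Sparsity = 8.

8


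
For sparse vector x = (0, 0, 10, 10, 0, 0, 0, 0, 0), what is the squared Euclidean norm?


Non-zero entries: [(2, 10), (3, 10)]
Squares: [100, 100]
||x||_2^2 = sum = 200.

200


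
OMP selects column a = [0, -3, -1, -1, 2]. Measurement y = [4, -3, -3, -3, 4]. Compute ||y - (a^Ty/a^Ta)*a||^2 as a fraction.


a^T a = 15.
a^T y = 23.
coeff = 23/15 = 23/15.
||r||^2 = 356/15.

356/15


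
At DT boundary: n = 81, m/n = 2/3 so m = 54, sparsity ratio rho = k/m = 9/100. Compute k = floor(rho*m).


m = 2/3*81 = 54.
rho = 9/100.
rho*m = 9/100*54 = 4.86.
k = floor(4.86) = 4.

4


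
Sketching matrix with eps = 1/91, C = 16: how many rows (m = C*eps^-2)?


1/eps = 91.
(1/eps)^2 = 8281.
m = 16*8281 = 132496.

132496


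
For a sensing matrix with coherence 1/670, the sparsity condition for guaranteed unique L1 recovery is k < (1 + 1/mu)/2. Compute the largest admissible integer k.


1/mu = 670.
1 + 1/mu = 671.
(1 + 1/mu)/2 = 335.5 is not an integer, so k_max = floor(335.5) = 335.

335


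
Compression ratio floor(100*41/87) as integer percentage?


100*m/n = 100*41/87 ≈ 47.1264.
floor = 47.

47


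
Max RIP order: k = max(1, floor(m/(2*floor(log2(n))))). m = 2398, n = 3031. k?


floor(log2(3031)) = 11.
2*11 = 22.
m/(2*floor(log2(n))) = 2398/22 ≈ 109.0.
floor = 109.
k = max(1, 109) = 109.

109


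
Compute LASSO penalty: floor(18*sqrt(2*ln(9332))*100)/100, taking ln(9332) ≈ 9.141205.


ln(9332) ≈ 9.141205.
2*ln(n) ≈ 18.28241.
sqrt(2*ln(n)) ≈ sqrt(18.28241) ≈ 4.275793.
lambda ≈ 18*4.275793 = 76.964274.
floor(lambda*100)/100 = 76.96.

76.96


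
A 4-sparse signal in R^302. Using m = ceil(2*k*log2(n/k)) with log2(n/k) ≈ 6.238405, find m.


log2(n/k) = log2(302/4) ≈ 6.238405.
2*k*log2(n/k) ≈ 2*4*6.238405 = 49.90724.
m = ceil(49.90724) = 50.

50


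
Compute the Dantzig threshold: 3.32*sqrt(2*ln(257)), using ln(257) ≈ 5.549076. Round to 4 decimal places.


ln(257) ≈ 5.549076.
2*ln(n) ≈ 11.098152.
sqrt(2*ln(n)) ≈ sqrt(11.098152) ≈ 3.331389.
threshold ≈ 3.32*3.331389 = 11.06021148 ≈ 11.0602.

11.0602


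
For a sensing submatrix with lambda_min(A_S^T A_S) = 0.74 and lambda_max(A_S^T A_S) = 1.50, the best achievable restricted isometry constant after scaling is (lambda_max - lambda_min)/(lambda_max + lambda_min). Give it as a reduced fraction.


lambda_max - lambda_min = 1.50 - 0.74 = 0.76.
lambda_max + lambda_min = 1.50 + 0.74 = 2.24.
delta = 0.76/2.24 = 76/224 = 19/56.

19/56


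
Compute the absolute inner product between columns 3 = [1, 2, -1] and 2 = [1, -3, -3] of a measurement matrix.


Inner product: 1*1 + 2*-3 + -1*-3
Products: [1, -6, 3]
Sum = -2.
|dot| = 2.

2


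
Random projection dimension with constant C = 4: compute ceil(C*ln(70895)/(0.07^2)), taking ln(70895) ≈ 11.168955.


ln(70895) ≈ 11.168955.
eps^2 = 0.07^2 = 0.0049.
C*ln(N)/eps^2 ≈ 4*11.168955/0.0049 ≈ 9117.5143.
m = ceil(9117.5143) = 9118.

9118


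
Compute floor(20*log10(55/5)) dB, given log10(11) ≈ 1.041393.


||x||/||e|| = 55/5 = 11.
log10(11) ≈ 1.041393.
20*log10(||x||/||e||) ≈ 20*1.041393 = 20.82786.
floor(20.82786) = 20.

20


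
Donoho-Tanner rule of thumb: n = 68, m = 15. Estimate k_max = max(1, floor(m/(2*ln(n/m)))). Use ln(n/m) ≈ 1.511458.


n/m = 68/15.
ln(n/m) ≈ 1.511458.
2*ln(n/m) ≈ 3.022916.
m/(2*ln(n/m)) ≈ 15/3.022916 ≈ 4.9621.
floor = 4.
k_max = max(1, 4) = 4.

4


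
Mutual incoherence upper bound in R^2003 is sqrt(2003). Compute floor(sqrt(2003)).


44^2 = 1936 <= 2003 < 2025 = 45^2, so 44 <= sqrt(2003) < 45.
floor(sqrt(2003)) = 44.

44


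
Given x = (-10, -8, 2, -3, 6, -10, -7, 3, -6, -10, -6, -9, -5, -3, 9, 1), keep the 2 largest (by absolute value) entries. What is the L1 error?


Sorted |x_i| descending: [10, 10, 10, 9, 9, 8, 7, 6, 6, 6, 5, 3, 3, 3, 2, 1]
Keep top 2: [10, 10]
Tail entries: [10, 9, 9, 8, 7, 6, 6, 6, 5, 3, 3, 3, 2, 1]
L1 error = sum of tail = 78.

78


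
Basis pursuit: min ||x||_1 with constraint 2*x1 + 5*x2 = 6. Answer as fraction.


Axis intercepts:
  x1 = 3, x2 = 0: L1 = 3
  x1 = 0, x2 = 6/5: L1 = 6/5
x* = (0, 6/5)
||x*||_1 = 6/5.

6/5


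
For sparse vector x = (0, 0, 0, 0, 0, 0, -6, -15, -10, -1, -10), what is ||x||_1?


Non-zero entries: [(6, -6), (7, -15), (8, -10), (9, -1), (10, -10)]
Absolute values: [6, 15, 10, 1, 10]
||x||_1 = sum = 42.

42


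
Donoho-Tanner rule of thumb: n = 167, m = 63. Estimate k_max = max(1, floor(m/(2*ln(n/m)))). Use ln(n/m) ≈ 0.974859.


n/m = 167/63.
ln(n/m) ≈ 0.974859.
2*ln(n/m) ≈ 1.949718.
m/(2*ln(n/m)) ≈ 63/1.949718 ≈ 32.3124.
floor = 32.
k_max = max(1, 32) = 32.

32


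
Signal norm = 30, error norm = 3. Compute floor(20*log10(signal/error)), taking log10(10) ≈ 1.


||x||/||e|| = 30/3 = 10.
log10(10) ≈ 1.
20*log10(||x||/||e||) ≈ 20*1 = 20.
floor(20) = 20.

20


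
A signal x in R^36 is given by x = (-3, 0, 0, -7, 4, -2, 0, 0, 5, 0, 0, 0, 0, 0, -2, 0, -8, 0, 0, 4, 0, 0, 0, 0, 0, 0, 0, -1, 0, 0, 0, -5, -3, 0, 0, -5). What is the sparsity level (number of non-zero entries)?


Non-zero positions: [0, 3, 4, 5, 8, 14, 16, 19, 27, 31, 32, 35].
Sparsity = 12.

12


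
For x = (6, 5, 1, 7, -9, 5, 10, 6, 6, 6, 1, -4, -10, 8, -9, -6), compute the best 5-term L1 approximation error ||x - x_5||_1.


Sorted |x_i| descending: [10, 10, 9, 9, 8, 7, 6, 6, 6, 6, 6, 5, 5, 4, 1, 1]
Keep top 5: [10, 10, 9, 9, 8]
Tail entries: [7, 6, 6, 6, 6, 6, 5, 5, 4, 1, 1]
L1 error = sum of tail = 53.

53


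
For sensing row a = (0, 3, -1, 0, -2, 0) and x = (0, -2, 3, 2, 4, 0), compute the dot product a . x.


Non-zero terms: ['3*-2', '-1*3', '0*2', '-2*4']
Products: [-6, -3, 0, -8]
y = sum = -17.

-17


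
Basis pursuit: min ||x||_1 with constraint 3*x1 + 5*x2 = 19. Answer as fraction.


Axis intercepts:
  x1 = 19/3, x2 = 0: L1 = 19/3
  x1 = 0, x2 = 19/5: L1 = 19/5
x* = (0, 19/5)
||x*||_1 = 19/5.

19/5


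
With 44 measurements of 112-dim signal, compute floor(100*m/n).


100*m/n = 100*44/112 ≈ 39.2857.
floor = 39.

39


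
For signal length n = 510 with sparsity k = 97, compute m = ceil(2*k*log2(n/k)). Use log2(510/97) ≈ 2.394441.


log2(n/k) = log2(510/97) ≈ 2.394441.
2*k*log2(n/k) ≈ 2*97*2.394441 = 464.521554.
m = ceil(464.521554) = 465.

465


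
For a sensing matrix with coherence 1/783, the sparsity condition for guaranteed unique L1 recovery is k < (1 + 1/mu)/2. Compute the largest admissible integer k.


1/mu = 783.
1 + 1/mu = 784.
(1 + 1/mu)/2 = 392 is an integer and the inequality is strict, so k_max = 392 - 1 = 391.

391


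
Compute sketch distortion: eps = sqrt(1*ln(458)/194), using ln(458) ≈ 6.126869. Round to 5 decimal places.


ln(458) ≈ 6.126869.
1*ln(N)/m ≈ 1*6.126869/194 ≈ 0.0315818.
eps = sqrt(0.0315818) ≈ 0.1777127 ≈ 0.17771.

0.17771


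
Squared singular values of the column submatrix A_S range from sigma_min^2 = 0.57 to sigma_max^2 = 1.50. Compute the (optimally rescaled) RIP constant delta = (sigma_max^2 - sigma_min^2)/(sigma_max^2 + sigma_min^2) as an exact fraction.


lambda_max - lambda_min = 1.50 - 0.57 = 0.93.
lambda_max + lambda_min = 1.50 + 0.57 = 2.07.
delta = 0.93/2.07 = 93/207 = 31/69.

31/69


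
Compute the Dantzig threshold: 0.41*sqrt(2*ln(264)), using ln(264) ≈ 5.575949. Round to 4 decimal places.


ln(264) ≈ 5.575949.
2*ln(n) ≈ 11.151898.
sqrt(2*ln(n)) ≈ sqrt(11.151898) ≈ 3.339446.
threshold ≈ 0.41*3.339446 = 1.36917286 ≈ 1.3692.

1.3692


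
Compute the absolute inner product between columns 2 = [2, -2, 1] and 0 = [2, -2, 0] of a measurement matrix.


Inner product: 2*2 + -2*-2 + 1*0
Products: [4, 4, 0]
Sum = 8.
|dot| = 8.

8


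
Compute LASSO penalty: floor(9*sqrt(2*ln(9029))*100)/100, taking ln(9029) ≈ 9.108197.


ln(9029) ≈ 9.108197.
2*ln(n) ≈ 18.216394.
sqrt(2*ln(n)) ≈ sqrt(18.216394) ≈ 4.268067.
lambda ≈ 9*4.268067 = 38.412603.
floor(lambda*100)/100 = 38.41.

38.41


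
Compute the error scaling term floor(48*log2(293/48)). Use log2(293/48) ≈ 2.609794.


log2(n/k) = log2(293/48) ≈ 2.609794.
k*log2(n/k) ≈ 48*2.609794 = 125.270112.
floor(125.270112) = 125.

125


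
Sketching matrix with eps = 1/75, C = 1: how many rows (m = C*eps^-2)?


1/eps = 75.
(1/eps)^2 = 5625.
m = 1*5625 = 5625.

5625


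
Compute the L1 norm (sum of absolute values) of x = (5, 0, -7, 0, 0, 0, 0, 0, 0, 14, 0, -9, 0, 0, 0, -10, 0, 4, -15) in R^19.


Non-zero entries: [(0, 5), (2, -7), (9, 14), (11, -9), (15, -10), (17, 4), (18, -15)]
Absolute values: [5, 7, 14, 9, 10, 4, 15]
||x||_1 = sum = 64.

64


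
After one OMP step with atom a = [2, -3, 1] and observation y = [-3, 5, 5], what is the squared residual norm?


a^T a = 14.
a^T y = -16.
coeff = -16/14 = -8/7.
||r||^2 = 285/7.

285/7


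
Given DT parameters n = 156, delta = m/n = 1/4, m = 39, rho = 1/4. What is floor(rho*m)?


m = 1/4*156 = 39.
rho = 1/4.
rho*m = 1/4*39 = 9.75.
k = floor(9.75) = 9.

9


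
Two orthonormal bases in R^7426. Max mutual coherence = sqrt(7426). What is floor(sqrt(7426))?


86^2 = 7396 <= 7426 < 7569 = 87^2, so 86 <= sqrt(7426) < 87.
floor(sqrt(7426)) = 86.

86


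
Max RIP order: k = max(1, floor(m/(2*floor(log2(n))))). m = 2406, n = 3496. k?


floor(log2(3496)) = 11.
2*11 = 22.
m/(2*floor(log2(n))) = 2406/22 ≈ 109.3636.
floor = 109.
k = max(1, 109) = 109.

109


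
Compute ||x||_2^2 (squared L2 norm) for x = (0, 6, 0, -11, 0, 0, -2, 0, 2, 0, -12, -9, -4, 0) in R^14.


Non-zero entries: [(1, 6), (3, -11), (6, -2), (8, 2), (10, -12), (11, -9), (12, -4)]
Squares: [36, 121, 4, 4, 144, 81, 16]
||x||_2^2 = sum = 406.

406


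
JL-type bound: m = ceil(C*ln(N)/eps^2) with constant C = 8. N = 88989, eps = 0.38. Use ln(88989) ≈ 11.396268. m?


ln(88989) ≈ 11.396268.
eps^2 = 0.38^2 = 0.1444.
C*ln(N)/eps^2 ≈ 8*11.396268/0.1444 ≈ 631.3722.
m = ceil(631.3722) = 632.

632


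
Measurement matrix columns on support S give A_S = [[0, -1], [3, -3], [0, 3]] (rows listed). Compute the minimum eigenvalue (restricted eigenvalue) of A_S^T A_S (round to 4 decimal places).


A_S^T A_S = [[9, -9], [-9, 19]].
trace = 28.
det = 90.
disc = trace^2 - 4*det = 784 - 4*90 = 424.
sqrt(424) ≈ 20.591260.
lam_min = (28 - sqrt(424))/2 ≈ (28 - 20.591260)/2 = 3.70437 ≈ 3.7044.

3.7044


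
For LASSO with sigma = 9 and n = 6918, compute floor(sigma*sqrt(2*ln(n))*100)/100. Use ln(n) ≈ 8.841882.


ln(6918) ≈ 8.841882.
2*ln(n) ≈ 17.683764.
sqrt(2*ln(n)) ≈ sqrt(17.683764) ≈ 4.205207.
lambda ≈ 9*4.205207 = 37.846863.
floor(lambda*100)/100 = 37.84.

37.84


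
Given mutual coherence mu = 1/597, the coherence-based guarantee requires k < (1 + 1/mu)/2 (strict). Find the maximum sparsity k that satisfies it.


1/mu = 597.
1 + 1/mu = 598.
(1 + 1/mu)/2 = 299 is an integer and the inequality is strict, so k_max = 299 - 1 = 298.

298


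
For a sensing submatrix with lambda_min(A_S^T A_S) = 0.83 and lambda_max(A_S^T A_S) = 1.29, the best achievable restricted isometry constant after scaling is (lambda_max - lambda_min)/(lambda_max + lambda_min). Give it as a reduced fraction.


lambda_max - lambda_min = 1.29 - 0.83 = 0.46.
lambda_max + lambda_min = 1.29 + 0.83 = 2.12.
delta = 0.46/2.12 = 46/212 = 23/106.

23/106


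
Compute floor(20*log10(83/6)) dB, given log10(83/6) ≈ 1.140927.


||x||/||e|| = 83/6.
log10(83/6) ≈ 1.140927.
20*log10(||x||/||e||) ≈ 20*1.140927 = 22.81854.
floor(22.81854) = 22.

22


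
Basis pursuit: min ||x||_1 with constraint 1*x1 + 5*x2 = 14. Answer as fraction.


Axis intercepts:
  x1 = 14, x2 = 0: L1 = 14
  x1 = 0, x2 = 14/5: L1 = 14/5
x* = (0, 14/5)
||x*||_1 = 14/5.

14/5


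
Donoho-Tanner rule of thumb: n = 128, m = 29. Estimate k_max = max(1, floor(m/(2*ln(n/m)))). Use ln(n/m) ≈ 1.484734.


n/m = 128/29.
ln(n/m) ≈ 1.484734.
2*ln(n/m) ≈ 2.969468.
m/(2*ln(n/m)) ≈ 29/2.969468 ≈ 9.7661.
floor = 9.
k_max = max(1, 9) = 9.

9


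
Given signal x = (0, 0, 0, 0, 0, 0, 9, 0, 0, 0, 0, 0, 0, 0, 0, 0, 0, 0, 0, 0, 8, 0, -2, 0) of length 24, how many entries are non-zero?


Non-zero positions: [6, 20, 22].
Sparsity = 3.

3


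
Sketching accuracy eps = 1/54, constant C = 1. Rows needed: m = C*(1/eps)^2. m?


1/eps = 54.
(1/eps)^2 = 2916.
m = 1*2916 = 2916.

2916


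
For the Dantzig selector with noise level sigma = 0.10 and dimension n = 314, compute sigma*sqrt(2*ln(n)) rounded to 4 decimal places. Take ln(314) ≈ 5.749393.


ln(314) ≈ 5.749393.
2*ln(n) ≈ 11.498786.
sqrt(2*ln(n)) ≈ sqrt(11.498786) ≈ 3.390986.
threshold ≈ 0.10*3.390986 = 0.3390986 ≈ 0.3391.

0.3391


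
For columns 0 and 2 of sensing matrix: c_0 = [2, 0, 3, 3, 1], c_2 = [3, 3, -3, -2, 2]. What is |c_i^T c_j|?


Inner product: 2*3 + 0*3 + 3*-3 + 3*-2 + 1*2
Products: [6, 0, -9, -6, 2]
Sum = -7.
|dot| = 7.

7


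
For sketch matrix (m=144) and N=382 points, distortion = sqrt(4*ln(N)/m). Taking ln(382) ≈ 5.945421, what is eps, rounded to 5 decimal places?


ln(382) ≈ 5.945421.
4*ln(N)/m ≈ 4*5.945421/144 ≈ 0.16515058.
eps = sqrt(0.16515058) ≈ 0.4063872 ≈ 0.40639.

0.40639


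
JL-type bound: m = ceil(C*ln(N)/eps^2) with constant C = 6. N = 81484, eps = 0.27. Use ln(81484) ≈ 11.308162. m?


ln(81484) ≈ 11.308162.
eps^2 = 0.27^2 = 0.0729.
C*ln(N)/eps^2 ≈ 6*11.308162/0.0729 ≈ 930.7129.
m = ceil(930.7129) = 931.

931


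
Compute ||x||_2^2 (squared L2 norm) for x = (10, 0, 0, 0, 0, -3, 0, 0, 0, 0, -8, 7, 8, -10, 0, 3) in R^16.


Non-zero entries: [(0, 10), (5, -3), (10, -8), (11, 7), (12, 8), (13, -10), (15, 3)]
Squares: [100, 9, 64, 49, 64, 100, 9]
||x||_2^2 = sum = 395.

395


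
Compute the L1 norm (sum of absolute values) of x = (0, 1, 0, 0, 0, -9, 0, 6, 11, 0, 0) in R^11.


Non-zero entries: [(1, 1), (5, -9), (7, 6), (8, 11)]
Absolute values: [1, 9, 6, 11]
||x||_1 = sum = 27.

27


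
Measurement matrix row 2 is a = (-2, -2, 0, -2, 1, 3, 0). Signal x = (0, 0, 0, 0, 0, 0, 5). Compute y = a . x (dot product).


Non-zero terms: ['0*5']
Products: [0]
y = sum = 0.

0


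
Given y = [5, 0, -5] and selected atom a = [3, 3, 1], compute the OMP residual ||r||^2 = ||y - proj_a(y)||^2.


a^T a = 19.
a^T y = 10.
coeff = 10/19 = 10/19.
||r||^2 = 850/19.

850/19


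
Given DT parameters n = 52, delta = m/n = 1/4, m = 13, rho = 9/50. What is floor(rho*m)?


m = 1/4*52 = 13.
rho = 9/50.
rho*m = 9/50*13 = 2.34.
k = floor(2.34) = 2.

2


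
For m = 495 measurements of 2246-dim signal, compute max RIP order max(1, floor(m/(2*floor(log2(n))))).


floor(log2(2246)) = 11.
2*11 = 22.
m/(2*floor(log2(n))) = 495/22 ≈ 22.5.
floor = 22.
k = max(1, 22) = 22.

22


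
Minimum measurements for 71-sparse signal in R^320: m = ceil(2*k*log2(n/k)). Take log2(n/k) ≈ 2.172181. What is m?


log2(n/k) = log2(320/71) ≈ 2.172181.
2*k*log2(n/k) ≈ 2*71*2.172181 = 308.449702.
m = ceil(308.449702) = 309.

309


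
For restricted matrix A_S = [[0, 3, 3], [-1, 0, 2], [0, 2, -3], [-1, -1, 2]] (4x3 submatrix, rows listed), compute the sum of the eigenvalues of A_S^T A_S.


Sum of eigenvalues of A_S^T A_S = trace(A_S^T A_S) = sum of squared column norms of A_S.
A_S^T A_S diagonal: [2, 14, 26].
trace = 2 + 14 + 26 = 42.

42
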